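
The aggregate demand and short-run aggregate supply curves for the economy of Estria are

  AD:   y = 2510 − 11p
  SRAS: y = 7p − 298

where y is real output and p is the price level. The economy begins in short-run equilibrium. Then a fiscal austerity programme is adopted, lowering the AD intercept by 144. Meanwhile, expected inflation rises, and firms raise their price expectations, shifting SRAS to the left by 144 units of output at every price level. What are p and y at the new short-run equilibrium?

p = 156, y = 650

After both shocks: AD is y = 2366 − 11p and SRAS is y = 7p − 442.
Setting them equal: 2808 = 18p, so p = 156.
y = 2366 − 11·156 = 650.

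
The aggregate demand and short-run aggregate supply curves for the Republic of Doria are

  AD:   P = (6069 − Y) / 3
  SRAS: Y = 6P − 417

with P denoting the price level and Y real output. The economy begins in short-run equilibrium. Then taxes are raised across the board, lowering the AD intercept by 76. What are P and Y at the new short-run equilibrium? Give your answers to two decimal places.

This is a negative demand shock: AD shifts left.
New AD: Y = 5993 − 3P.
Set AD = SRAS: 5993 − 3P = 6P − 417, so 6410 = 9P and P = 712.22.
Substituting into AD, Y = 3856.33.

P = 712.22, Y = 3856.33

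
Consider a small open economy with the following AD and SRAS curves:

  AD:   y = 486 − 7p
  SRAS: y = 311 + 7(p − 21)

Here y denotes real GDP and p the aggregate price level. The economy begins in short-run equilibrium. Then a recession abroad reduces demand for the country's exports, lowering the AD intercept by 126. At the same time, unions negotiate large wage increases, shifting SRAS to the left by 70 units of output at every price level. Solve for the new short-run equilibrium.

After both shocks: AD is y = 360 − 7p and SRAS is y = 94 + 7p.
Setting them equal: 266 = 14p, so p = 19.
y = 360 − 7·19 = 227.

p = 19, y = 227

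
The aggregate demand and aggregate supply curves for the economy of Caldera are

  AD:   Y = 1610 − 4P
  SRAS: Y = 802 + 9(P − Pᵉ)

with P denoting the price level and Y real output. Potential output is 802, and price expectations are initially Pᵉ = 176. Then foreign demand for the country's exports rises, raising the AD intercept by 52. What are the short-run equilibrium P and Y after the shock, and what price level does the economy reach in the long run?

AD shifts right: new AD is Y = 1662 − 4P. With Pᵉ = 176, SRAS is Y = 9P − 782.
Short run: 1662 − 4P = 9P − 782 gives 2444 = 13P, so P = 188 and Y = 1662 − 4·188 = 910.
Y = 910 is above potential 802; expectations adjust and SRAS shifts left until Y = 802.
Long run: on the new AD curve, 802 = 1662 − 4P gives P = 215.

Short run: P = 188, Y = 910. Long run: P = 215.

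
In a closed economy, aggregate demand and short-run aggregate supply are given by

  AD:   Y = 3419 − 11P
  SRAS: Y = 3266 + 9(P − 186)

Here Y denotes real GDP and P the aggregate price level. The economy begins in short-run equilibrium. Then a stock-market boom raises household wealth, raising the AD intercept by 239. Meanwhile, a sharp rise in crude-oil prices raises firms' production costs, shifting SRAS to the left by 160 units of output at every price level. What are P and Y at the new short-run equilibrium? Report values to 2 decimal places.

P = 111.30, Y = 2433.70

After both shocks: AD is Y = 3658 − 11P and SRAS is Y = 1432 + 9P.
Setting them equal: 2226 = 20P, so P = 111.30.
Substituting into AD, Y = 2433.70.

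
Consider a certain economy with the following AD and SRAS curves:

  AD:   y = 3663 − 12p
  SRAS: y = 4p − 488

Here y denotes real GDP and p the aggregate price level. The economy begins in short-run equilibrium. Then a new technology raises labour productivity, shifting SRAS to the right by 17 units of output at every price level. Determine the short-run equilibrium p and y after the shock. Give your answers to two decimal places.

p = 258.38, y = 562.50

This is a positive supply shock: SRAS shifts right.
New SRAS: y = 4p − 471.
Set AD = SRAS: 3663 − 12p = 4p − 471, so 4134 = 16p and p = 258.38.
Substituting into AD, y = 562.50.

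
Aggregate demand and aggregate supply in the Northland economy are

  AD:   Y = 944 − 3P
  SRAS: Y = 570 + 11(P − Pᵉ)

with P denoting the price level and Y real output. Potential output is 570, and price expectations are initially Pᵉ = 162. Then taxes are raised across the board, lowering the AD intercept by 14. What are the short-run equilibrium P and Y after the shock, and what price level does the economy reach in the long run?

AD shifts left: new AD is Y = 930 − 3P. With Pᵉ = 162, SRAS is Y = 11P − 1212.
Short run: 930 − 3P = 11P − 1212 gives 2142 = 14P, so P = 153 and Y = 930 − 3·153 = 471.
Y = 471 is below potential 570; expectations adjust and SRAS shifts right until Y = 570.
Long run: on the new AD curve, 570 = 930 − 3P gives P = 120.

Short run: P = 153, Y = 471. Long run: P = 120.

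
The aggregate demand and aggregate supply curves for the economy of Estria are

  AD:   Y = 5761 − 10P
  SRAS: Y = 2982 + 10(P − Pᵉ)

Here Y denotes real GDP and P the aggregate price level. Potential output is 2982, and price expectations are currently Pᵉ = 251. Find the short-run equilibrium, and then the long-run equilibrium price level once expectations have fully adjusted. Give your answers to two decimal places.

Short run: with Pᵉ = 251, SRAS is Y = 472 + 10P. Setting AD = SRAS gives 5289 = 20P, so P = 264.45 and Y = 5761 − 10P = 3116.50.
Output 3116.50 is above potential 2982, so over time expected prices rise and SRAS shifts left until Y returns to 2982.
Long run: Y = 2982 on the AD curve gives 2982 = 5761 − 10P, so P = 277.90.

Short run: P = 264.45, Y = 3116.50. Long run: P = 277.90.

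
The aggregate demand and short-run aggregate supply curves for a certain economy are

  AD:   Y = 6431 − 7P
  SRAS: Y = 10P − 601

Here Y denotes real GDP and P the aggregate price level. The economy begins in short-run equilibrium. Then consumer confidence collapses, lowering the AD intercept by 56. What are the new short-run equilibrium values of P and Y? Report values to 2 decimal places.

This is a negative demand shock: AD shifts left.
New AD: Y = 6375 − 7P.
Set AD = SRAS: 6375 − 7P = 10P − 601, so 6976 = 17P and P = 410.35.
Substituting into AD, Y = 3502.53.

P = 410.35, Y = 3502.53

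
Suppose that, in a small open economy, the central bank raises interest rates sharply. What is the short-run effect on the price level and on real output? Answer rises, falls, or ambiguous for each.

Price level: falls; output: falls

This is a negative demand shock: AD shifts left.
Moving along the upward-sloping SRAS curve, P falls and Y falls.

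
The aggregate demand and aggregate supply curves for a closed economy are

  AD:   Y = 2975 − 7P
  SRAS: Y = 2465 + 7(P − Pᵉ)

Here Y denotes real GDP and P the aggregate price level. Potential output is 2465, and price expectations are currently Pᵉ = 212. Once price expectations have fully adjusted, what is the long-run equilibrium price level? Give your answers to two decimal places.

Long-run P = 72.86

Short run: with Pᵉ = 212, SRAS is Y = 981 + 7P. Setting AD = SRAS gives 1994 = 14P, so P = 142.43 and Y = 2975 − 7P = 1978.00.
Output 1978.00 is below potential 2465, so over time expected prices fall and SRAS shifts right until Y returns to 2465.
Long run: Y = 2465 on the AD curve gives 2465 = 2975 − 7P, so P = 72.86.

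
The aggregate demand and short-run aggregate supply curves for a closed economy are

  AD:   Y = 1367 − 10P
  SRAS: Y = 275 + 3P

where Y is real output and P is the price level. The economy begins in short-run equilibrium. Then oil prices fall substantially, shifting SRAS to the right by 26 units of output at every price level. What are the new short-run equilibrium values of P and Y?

P = 82, Y = 547

This is a positive supply shock: SRAS shifts right.
New SRAS: Y = 301 + 3P.
Set AD = SRAS: 1367 − 10P = 301 + 3P, so 1066 = 13P and P = 82.
Y = 1367 − 10·82 = 547.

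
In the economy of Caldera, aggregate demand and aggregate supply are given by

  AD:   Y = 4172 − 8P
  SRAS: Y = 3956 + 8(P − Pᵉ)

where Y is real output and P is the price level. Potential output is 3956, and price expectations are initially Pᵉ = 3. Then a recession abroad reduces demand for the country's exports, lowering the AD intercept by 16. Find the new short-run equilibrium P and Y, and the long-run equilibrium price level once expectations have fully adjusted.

AD shifts left: new AD is Y = 4156 − 8P. With Pᵉ = 3, SRAS is Y = 3932 + 8P.
Short run: 4156 − 8P = 3932 + 8P gives 224 = 16P, so P = 14 and Y = 4156 − 8·14 = 4044.
Y = 4044 is above potential 3956; expectations adjust and SRAS shifts left until Y = 3956.
Long run: on the new AD curve, 3956 = 4156 − 8P gives P = 25.

Short run: P = 14, Y = 4044. Long run: P = 25.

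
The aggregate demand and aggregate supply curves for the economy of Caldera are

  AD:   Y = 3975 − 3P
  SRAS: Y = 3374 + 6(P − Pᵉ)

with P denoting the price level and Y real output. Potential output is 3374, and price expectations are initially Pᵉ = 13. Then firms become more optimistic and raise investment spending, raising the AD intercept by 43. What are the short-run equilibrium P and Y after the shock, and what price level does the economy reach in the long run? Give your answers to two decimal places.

AD shifts right: new AD is Y = 4018 − 3P. With Pᵉ = 13, SRAS is Y = 3296 + 6P.
Short run: 4018 − 3P = 3296 + 6P gives 722 = 9P, so P = 80.22 and Y = 4018 − 3P = 3777.33.
Y = 3777.33 is above potential 3374; expectations adjust and SRAS shifts left until Y = 3374.
Long run: on the new AD curve, 3374 = 4018 − 3P gives P = 214.67.

Short run: P = 80.22, Y = 3777.33. Long run: P = 214.67.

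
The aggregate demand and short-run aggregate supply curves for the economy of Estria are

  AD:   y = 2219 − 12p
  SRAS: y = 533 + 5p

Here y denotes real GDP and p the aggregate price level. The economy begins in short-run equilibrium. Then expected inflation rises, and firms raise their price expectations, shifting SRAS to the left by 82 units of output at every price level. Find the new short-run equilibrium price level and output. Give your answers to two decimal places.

p = 104.00, y = 971.00

This is a negative supply shock: SRAS shifts left.
New SRAS: y = 451 + 5p.
Set AD = SRAS: 2219 − 12p = 451 + 5p, so 1768 = 17p and p = 104.00.
Substituting into AD, y = 971.00.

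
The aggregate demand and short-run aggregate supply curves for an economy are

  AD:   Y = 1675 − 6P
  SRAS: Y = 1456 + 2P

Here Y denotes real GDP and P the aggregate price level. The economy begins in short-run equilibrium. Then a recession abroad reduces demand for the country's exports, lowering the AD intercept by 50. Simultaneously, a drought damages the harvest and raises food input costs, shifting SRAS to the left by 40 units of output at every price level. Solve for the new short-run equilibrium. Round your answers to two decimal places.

P = 26.13, Y = 1468.25

After both shocks: AD is Y = 1625 − 6P and SRAS is Y = 1416 + 2P.
Setting them equal: 209 = 8P, so P = 26.13.
Substituting into AD, Y = 1468.25.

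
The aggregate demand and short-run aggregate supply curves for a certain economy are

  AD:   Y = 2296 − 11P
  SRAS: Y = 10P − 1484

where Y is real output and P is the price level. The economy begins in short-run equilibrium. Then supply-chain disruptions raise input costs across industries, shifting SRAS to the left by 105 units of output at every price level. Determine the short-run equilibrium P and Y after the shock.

P = 185, Y = 261

This is a negative supply shock: SRAS shifts left.
New SRAS: Y = 10P − 1589.
Set AD = SRAS: 2296 − 11P = 10P − 1589, so 3885 = 21P and P = 185.
Y = 2296 − 11·185 = 261.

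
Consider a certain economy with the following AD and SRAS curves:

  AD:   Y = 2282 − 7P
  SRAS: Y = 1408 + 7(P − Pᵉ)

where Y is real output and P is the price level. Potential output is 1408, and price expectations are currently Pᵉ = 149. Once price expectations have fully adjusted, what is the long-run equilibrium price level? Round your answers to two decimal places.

Long-run P = 124.86

Short run: with Pᵉ = 149, SRAS is Y = 365 + 7P. Setting AD = SRAS gives 1917 = 14P, so P = 136.93 and Y = 2282 − 7P = 1323.50.
Output 1323.50 is below potential 1408, so over time expected prices fall and SRAS shifts right until Y returns to 1408.
Long run: Y = 1408 on the AD curve gives 1408 = 2282 − 7P, so P = 124.86.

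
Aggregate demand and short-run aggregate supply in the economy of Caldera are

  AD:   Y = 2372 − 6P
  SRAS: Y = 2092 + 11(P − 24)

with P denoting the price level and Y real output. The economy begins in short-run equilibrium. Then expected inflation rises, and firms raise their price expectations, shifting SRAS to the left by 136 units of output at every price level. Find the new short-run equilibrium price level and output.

This is a negative supply shock: SRAS shifts left.
New SRAS: Y = 1692 + 11P.
Set AD = SRAS: 2372 − 6P = 1692 + 11P, so 680 = 17P and P = 40.
Y = 2372 − 6·40 = 2132.

P = 40, Y = 2132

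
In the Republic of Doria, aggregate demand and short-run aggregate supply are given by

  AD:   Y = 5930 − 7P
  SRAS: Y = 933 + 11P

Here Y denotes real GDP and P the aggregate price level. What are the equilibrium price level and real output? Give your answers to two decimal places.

Set AD = SRAS: 5930 − 7P = 933 + 11P, so 4997 = 18P and P = 277.61.
Substituting into AD, Y = 5930 − 7P = 3986.72.

P = 277.61, Y = 3986.72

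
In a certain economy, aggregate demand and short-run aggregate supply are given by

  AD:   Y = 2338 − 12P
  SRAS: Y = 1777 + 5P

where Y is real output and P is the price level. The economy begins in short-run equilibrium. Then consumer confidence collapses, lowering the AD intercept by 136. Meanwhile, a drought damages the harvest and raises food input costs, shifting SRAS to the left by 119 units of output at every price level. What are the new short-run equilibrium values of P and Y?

After both shocks: AD is Y = 2202 − 12P and SRAS is Y = 1658 + 5P.
Setting them equal: 544 = 17P, so P = 32.
Y = 2202 − 12·32 = 1818.

P = 32, Y = 1818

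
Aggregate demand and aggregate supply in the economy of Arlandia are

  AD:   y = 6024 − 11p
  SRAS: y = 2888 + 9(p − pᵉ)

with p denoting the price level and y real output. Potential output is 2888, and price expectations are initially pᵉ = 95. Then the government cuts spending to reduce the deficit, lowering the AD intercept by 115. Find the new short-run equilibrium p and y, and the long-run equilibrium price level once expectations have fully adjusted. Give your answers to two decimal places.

AD shifts left: new AD is y = 5909 − 11p. With pᵉ = 95, SRAS is y = 2033 + 9p.
Short run: 5909 − 11p = 2033 + 9p gives 3876 = 20p, so p = 193.80 and y = 5909 − 11p = 3777.20.
y = 3777.20 is above potential 2888; expectations adjust and SRAS shifts left until y = 2888.
Long run: on the new AD curve, 2888 = 5909 − 11p gives p = 274.64.

Short run: p = 193.80, y = 3777.20. Long run: p = 274.64.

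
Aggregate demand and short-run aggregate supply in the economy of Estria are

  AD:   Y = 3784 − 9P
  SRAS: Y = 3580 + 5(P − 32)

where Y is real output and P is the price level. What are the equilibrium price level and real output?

Write SRAS as Y = 3580 + 5P − 160 = 3420 + 5P.
Set AD = SRAS: 3784 − 9P = 3420 + 5P, so 364 = 14P and P = 26.
Then Y = 3784 − 9·26 = 3550.

P = 26, Y = 3550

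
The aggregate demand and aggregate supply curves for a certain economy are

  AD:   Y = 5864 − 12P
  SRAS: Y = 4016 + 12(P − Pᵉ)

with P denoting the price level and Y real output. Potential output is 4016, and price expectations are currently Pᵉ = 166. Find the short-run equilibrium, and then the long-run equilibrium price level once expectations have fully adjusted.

Short run: P = 160, Y = 3944. Long run: P = 154.

Short run: with Pᵉ = 166, SRAS is Y = 2024 + 12P. Setting AD = SRAS gives 3840 = 24P, so P = 160 and Y = 5864 − 12·160 = 3944.
Output 3944 is below potential 4016, so over time expected prices fall and SRAS shifts right until Y returns to 4016.
Long run: Y = 4016 on the AD curve gives 4016 = 5864 − 12P, so P = 154.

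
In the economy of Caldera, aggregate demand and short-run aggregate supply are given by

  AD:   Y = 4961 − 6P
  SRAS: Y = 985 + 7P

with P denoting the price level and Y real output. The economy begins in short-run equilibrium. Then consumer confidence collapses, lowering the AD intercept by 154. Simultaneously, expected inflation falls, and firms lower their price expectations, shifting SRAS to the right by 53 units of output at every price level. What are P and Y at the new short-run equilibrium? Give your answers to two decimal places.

After both shocks: AD is Y = 4807 − 6P and SRAS is Y = 1038 + 7P.
Setting them equal: 3769 = 13P, so P = 289.92.
Substituting into AD, Y = 3067.46.

P = 289.92, Y = 3067.46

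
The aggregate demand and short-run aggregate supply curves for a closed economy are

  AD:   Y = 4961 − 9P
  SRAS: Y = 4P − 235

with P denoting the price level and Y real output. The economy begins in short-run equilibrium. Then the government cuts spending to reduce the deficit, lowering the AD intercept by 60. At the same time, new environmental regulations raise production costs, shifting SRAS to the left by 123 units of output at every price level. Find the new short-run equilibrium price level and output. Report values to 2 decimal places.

P = 404.54, Y = 1260.15

After both shocks: AD is Y = 4901 − 9P and SRAS is Y = 4P − 358.
Setting them equal: 5259 = 13P, so P = 404.54.
Substituting into AD, Y = 1260.15.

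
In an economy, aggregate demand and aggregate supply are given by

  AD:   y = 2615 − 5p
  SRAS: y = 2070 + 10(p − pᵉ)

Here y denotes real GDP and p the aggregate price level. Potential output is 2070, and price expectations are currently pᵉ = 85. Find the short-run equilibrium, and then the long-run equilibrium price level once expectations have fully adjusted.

Short run: with pᵉ = 85, SRAS is y = 1220 + 10p. Setting AD = SRAS gives 1395 = 15p, so p = 93 and y = 2615 − 5·93 = 2150.
Output 2150 is above potential 2070, so over time expected prices rise and SRAS shifts left until y returns to 2070.
Long run: y = 2070 on the AD curve gives 2070 = 2615 − 5p, so p = 109.

Short run: p = 93, y = 2150. Long run: p = 109.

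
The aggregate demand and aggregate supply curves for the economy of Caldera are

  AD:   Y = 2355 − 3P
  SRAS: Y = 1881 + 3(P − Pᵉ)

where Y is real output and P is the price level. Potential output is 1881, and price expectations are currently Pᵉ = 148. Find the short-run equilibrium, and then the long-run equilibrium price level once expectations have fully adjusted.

Short run: P = 153, Y = 1896. Long run: P = 158.

Short run: with Pᵉ = 148, SRAS is Y = 1437 + 3P. Setting AD = SRAS gives 918 = 6P, so P = 153 and Y = 2355 − 3·153 = 1896.
Output 1896 is above potential 1881, so over time expected prices rise and SRAS shifts left until Y returns to 1881.
Long run: Y = 1881 on the AD curve gives 1881 = 2355 − 3P, so P = 158.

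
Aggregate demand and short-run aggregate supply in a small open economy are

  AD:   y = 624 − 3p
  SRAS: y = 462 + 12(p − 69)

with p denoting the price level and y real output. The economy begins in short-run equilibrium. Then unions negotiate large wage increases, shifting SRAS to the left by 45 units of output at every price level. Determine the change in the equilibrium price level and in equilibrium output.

This is a negative supply shock: SRAS shifts left.
New SRAS: y = 12p − 411.
Set AD = SRAS: 624 − 3p = 12p − 411, so 1035 = 15p and p = 69.
y = 624 − 3·69 = 417.
Initially p = 66, y = 426, so Δp = +3 and Δy = -9.

Δp = +3, Δy = -9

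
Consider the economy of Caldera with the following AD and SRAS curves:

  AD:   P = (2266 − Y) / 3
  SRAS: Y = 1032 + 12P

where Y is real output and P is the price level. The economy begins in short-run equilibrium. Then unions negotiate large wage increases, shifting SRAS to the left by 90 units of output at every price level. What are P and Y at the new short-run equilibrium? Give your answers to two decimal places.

This is a negative supply shock: SRAS shifts left.
New SRAS: Y = 942 + 12P.
Set AD = SRAS: 2266 − 3P = 942 + 12P, so 1324 = 15P and P = 88.27.
Substituting into AD, Y = 2001.20.

P = 88.27, Y = 2001.20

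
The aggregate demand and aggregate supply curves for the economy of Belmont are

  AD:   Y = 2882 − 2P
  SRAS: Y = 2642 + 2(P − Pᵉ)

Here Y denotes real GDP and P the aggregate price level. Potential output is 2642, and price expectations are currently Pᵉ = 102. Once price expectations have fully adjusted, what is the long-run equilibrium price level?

Long-run P = 120

Short run: with Pᵉ = 102, SRAS is Y = 2438 + 2P. Setting AD = SRAS gives 444 = 4P, so P = 111 and Y = 2882 − 2·111 = 2660.
Output 2660 is above potential 2642, so over time expected prices rise and SRAS shifts left until Y returns to 2642.
Long run: Y = 2642 on the AD curve gives 2642 = 2882 − 2P, so P = 120.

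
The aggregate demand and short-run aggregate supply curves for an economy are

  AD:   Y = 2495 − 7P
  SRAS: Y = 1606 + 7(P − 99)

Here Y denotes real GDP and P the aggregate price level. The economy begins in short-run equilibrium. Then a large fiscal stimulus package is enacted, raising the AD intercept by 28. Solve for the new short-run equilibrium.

P = 115, Y = 1718

This is a positive demand shock: AD shifts right.
New AD: Y = 2523 − 7P.
SRAS can be written Y = 913 + 7P.
Set AD = SRAS: 2523 − 7P = 913 + 7P, so 1610 = 14P and P = 115.
Y = 2523 − 7·115 = 1718.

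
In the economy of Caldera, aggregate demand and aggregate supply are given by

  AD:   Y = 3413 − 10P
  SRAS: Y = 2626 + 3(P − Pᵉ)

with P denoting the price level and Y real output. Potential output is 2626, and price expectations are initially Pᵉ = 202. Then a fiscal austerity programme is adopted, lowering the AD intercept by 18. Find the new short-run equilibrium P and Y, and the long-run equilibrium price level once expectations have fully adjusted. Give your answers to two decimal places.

Short run: P = 105.77, Y = 2337.31. Long run: P = 76.90.

AD shifts left: new AD is Y = 3395 − 10P. With Pᵉ = 202, SRAS is Y = 2020 + 3P.
Short run: 3395 − 10P = 2020 + 3P gives 1375 = 13P, so P = 105.77 and Y = 3395 − 10P = 2337.31.
Y = 2337.31 is below potential 2626; expectations adjust and SRAS shifts right until Y = 2626.
Long run: on the new AD curve, 2626 = 3395 − 10P gives P = 76.90.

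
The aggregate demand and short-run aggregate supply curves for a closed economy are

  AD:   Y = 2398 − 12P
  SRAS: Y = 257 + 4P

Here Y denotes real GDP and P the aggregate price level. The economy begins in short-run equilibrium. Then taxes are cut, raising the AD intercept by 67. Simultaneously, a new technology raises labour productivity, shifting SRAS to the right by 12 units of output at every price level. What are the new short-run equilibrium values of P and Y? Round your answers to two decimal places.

P = 137.25, Y = 818.00

After both shocks: AD is Y = 2465 − 12P and SRAS is Y = 269 + 4P.
Setting them equal: 2196 = 16P, so P = 137.25.
Substituting into AD, Y = 818.00.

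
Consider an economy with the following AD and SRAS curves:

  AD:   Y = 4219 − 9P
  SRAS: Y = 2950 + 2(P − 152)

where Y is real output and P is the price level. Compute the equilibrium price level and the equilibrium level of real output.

P = 143, Y = 2932

Write SRAS as Y = 2950 + 2P − 304 = 2646 + 2P.
Set AD = SRAS: 4219 − 9P = 2646 + 2P, so 1573 = 11P and P = 143.
Then Y = 4219 − 9·143 = 2932.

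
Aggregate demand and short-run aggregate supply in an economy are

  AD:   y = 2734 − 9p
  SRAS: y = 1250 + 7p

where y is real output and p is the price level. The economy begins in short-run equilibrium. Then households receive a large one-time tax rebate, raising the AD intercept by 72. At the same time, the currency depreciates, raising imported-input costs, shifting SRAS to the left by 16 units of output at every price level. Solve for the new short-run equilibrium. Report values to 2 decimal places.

After both shocks: AD is y = 2806 − 9p and SRAS is y = 1234 + 7p.
Setting them equal: 1572 = 16p, so p = 98.25.
Substituting into AD, y = 1921.75.

p = 98.25, y = 1921.75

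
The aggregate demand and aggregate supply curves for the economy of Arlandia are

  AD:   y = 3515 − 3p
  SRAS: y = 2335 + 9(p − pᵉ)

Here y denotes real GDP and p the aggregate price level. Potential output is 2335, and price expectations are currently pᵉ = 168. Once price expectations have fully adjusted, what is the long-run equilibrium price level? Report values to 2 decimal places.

Short run: with pᵉ = 168, SRAS is y = 823 + 9p. Setting AD = SRAS gives 2692 = 12p, so p = 224.33 and y = 3515 − 3p = 2842.00.
Output 2842.00 is above potential 2335, so over time expected prices rise and SRAS shifts left until y returns to 2335.
Long run: y = 2335 on the AD curve gives 2335 = 3515 − 3p, so p = 393.33.

Long-run p = 393.33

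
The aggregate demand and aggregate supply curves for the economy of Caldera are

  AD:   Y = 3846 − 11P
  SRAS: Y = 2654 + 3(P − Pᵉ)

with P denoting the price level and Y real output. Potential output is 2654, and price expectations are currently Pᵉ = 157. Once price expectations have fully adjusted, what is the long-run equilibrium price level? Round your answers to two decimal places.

Long-run P = 108.36

Short run: with Pᵉ = 157, SRAS is Y = 2183 + 3P. Setting AD = SRAS gives 1663 = 14P, so P = 118.79 and Y = 3846 − 11P = 2539.36.
Output 2539.36 is below potential 2654, so over time expected prices fall and SRAS shifts right until Y returns to 2654.
Long run: Y = 2654 on the AD curve gives 2654 = 3846 − 11P, so P = 108.36.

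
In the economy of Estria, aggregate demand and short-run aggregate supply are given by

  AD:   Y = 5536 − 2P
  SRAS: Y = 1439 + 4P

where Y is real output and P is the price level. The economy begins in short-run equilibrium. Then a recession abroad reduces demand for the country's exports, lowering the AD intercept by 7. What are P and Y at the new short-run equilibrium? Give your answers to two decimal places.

This is a negative demand shock: AD shifts left.
New AD: Y = 5529 − 2P.
Set AD = SRAS: 5529 − 2P = 1439 + 4P, so 4090 = 6P and P = 681.67.
Substituting into AD, Y = 4165.67.

P = 681.67, Y = 4165.67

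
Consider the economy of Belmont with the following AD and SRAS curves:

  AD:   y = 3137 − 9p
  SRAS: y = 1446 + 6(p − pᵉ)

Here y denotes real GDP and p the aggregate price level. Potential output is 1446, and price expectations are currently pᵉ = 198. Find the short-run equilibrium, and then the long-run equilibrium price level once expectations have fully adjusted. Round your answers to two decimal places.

Short run: with pᵉ = 198, SRAS is y = 258 + 6p. Setting AD = SRAS gives 2879 = 15p, so p = 191.93 and y = 3137 − 9p = 1409.60.
Output 1409.60 is below potential 1446, so over time expected prices fall and SRAS shifts right until y returns to 1446.
Long run: y = 1446 on the AD curve gives 1446 = 3137 − 9p, so p = 187.89.

Short run: p = 191.93, y = 1409.60. Long run: p = 187.89.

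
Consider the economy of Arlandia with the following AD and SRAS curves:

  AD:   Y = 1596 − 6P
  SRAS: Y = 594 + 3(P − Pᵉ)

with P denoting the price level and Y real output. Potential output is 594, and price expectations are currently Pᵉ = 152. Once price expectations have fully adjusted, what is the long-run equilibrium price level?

Long-run P = 167

Short run: with Pᵉ = 152, SRAS is Y = 138 + 3P. Setting AD = SRAS gives 1458 = 9P, so P = 162 and Y = 1596 − 6·162 = 624.
Output 624 is above potential 594, so over time expected prices rise and SRAS shifts left until Y returns to 594.
Long run: Y = 594 on the AD curve gives 594 = 1596 − 6P, so P = 167.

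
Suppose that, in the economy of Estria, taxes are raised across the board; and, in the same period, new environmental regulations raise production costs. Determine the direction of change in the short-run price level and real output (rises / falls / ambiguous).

The first event is a negative demand shock: AD shifts left, which by itself pushes P down and Y down.
The second is an adverse supply shock: SRAS shifts left, which by itself pushes P up and Y down.
The two shocks push P in opposite directions, so the effect on P is ambiguous. Both shocks push Y down, so Y falls.

Price level: ambiguous; output: falls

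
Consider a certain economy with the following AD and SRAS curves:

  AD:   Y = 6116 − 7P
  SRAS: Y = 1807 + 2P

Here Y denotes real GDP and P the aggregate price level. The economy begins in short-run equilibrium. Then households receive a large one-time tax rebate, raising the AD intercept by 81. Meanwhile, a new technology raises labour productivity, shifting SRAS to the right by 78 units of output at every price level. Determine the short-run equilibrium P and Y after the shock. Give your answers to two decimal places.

P = 479.11, Y = 2843.22

After both shocks: AD is Y = 6197 − 7P and SRAS is Y = 1885 + 2P.
Setting them equal: 4312 = 9P, so P = 479.11.
Substituting into AD, Y = 2843.22.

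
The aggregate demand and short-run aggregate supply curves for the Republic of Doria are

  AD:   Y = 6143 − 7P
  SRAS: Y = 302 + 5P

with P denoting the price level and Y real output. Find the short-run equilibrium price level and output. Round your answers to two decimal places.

Set AD = SRAS: 6143 − 7P = 302 + 5P, so 5841 = 12P and P = 486.75.
Substituting into AD, Y = 6143 − 7P = 2735.75.

P = 486.75, Y = 2735.75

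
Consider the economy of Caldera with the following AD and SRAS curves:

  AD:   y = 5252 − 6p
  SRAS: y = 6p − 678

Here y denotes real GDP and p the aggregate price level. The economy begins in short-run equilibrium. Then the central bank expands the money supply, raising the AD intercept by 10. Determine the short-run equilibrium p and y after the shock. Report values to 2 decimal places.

This is a positive demand shock: AD shifts right.
New AD: y = 5262 − 6p.
Set AD = SRAS: 5262 − 6p = 6p − 678, so 5940 = 12p and p = 495.00.
Substituting into AD, y = 2292.00.

p = 495.00, y = 2292.00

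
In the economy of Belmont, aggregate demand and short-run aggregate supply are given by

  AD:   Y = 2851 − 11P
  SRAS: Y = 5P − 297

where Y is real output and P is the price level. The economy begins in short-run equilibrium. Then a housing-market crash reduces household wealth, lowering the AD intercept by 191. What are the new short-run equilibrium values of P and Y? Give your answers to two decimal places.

P = 184.81, Y = 627.06

This is a negative demand shock: AD shifts left.
New AD: Y = 2660 − 11P.
Set AD = SRAS: 2660 − 11P = 5P − 297, so 2957 = 16P and P = 184.81.
Substituting into AD, Y = 627.06.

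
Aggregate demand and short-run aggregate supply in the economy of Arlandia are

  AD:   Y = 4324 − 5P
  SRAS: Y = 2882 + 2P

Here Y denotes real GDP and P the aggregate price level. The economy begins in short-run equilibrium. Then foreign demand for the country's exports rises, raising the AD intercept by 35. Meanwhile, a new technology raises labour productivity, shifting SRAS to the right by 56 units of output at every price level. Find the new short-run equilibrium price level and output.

P = 203, Y = 3344

After both shocks: AD is Y = 4359 − 5P and SRAS is Y = 2938 + 2P.
Setting them equal: 1421 = 7P, so P = 203.
Y = 4359 − 5·203 = 3344.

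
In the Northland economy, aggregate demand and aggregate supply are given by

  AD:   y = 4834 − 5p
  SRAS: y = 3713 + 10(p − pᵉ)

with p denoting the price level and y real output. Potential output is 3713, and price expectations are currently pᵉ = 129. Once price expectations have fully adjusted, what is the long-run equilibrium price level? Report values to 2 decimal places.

Long-run p = 224.20

Short run: with pᵉ = 129, SRAS is y = 2423 + 10p. Setting AD = SRAS gives 2411 = 15p, so p = 160.73 and y = 4834 − 5p = 4030.33.
Output 4030.33 is above potential 3713, so over time expected prices rise and SRAS shifts left until y returns to 3713.
Long run: y = 3713 on the AD curve gives 3713 = 4834 − 5p, so p = 224.20.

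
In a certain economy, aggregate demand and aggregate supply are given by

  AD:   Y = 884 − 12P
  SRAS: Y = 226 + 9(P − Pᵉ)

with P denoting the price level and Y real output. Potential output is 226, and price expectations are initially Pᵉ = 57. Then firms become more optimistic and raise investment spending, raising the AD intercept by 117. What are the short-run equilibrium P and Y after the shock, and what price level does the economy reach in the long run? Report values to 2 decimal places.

AD shifts right: new AD is Y = 1001 − 12P. With Pᵉ = 57, SRAS is Y = 9P − 287.
Short run: 1001 − 12P = 9P − 287 gives 1288 = 21P, so P = 61.33 and Y = 1001 − 12P = 265.00.
Y = 265.00 is above potential 226; expectations adjust and SRAS shifts left until Y = 226.
Long run: on the new AD curve, 226 = 1001 − 12P gives P = 64.58.

Short run: P = 61.33, Y = 265.00. Long run: P = 64.58.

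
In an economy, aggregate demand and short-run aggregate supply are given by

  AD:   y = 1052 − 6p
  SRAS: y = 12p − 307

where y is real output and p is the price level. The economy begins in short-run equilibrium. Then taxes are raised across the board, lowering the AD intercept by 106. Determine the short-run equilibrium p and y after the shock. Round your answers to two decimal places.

This is a negative demand shock: AD shifts left.
New AD: y = 946 − 6p.
Set AD = SRAS: 946 − 6p = 12p − 307, so 1253 = 18p and p = 69.61.
Substituting into AD, y = 528.33.

p = 69.61, y = 528.33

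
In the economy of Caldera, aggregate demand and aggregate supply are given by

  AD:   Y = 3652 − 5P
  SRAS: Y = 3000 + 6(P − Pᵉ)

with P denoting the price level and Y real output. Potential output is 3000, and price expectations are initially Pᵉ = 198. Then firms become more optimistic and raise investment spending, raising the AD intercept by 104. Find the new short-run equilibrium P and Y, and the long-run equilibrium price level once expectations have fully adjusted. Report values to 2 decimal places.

Short run: P = 176.73, Y = 2872.36. Long run: P = 151.20.

AD shifts right: new AD is Y = 3756 − 5P. With Pᵉ = 198, SRAS is Y = 1812 + 6P.
Short run: 3756 − 5P = 1812 + 6P gives 1944 = 11P, so P = 176.73 and Y = 3756 − 5P = 2872.36.
Y = 2872.36 is below potential 3000; expectations adjust and SRAS shifts right until Y = 3000.
Long run: on the new AD curve, 3000 = 3756 − 5P gives P = 151.20.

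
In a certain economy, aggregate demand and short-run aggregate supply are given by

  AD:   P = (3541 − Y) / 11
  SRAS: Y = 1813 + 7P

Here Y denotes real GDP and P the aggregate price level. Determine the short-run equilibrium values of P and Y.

P = 96, Y = 2485

Rearrange AD to Y = 3541 − 11P.
Set AD = SRAS: 3541 − 11P = 1813 + 7P, so 1728 = 18P and P = 96.
Then Y = 3541 − 11·96 = 2485.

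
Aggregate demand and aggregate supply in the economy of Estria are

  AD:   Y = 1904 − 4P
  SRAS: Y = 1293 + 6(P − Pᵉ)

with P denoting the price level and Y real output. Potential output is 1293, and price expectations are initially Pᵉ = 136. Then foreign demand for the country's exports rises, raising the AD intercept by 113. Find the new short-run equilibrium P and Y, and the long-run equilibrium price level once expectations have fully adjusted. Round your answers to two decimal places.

Short run: P = 154.00, Y = 1401.00. Long run: P = 181.00.

AD shifts right: new AD is Y = 2017 − 4P. With Pᵉ = 136, SRAS is Y = 477 + 6P.
Short run: 2017 − 4P = 477 + 6P gives 1540 = 10P, so P = 154.00 and Y = 2017 − 4P = 1401.00.
Y = 1401.00 is above potential 1293; expectations adjust and SRAS shifts left until Y = 1293.
Long run: on the new AD curve, 1293 = 2017 − 4P gives P = 181.00.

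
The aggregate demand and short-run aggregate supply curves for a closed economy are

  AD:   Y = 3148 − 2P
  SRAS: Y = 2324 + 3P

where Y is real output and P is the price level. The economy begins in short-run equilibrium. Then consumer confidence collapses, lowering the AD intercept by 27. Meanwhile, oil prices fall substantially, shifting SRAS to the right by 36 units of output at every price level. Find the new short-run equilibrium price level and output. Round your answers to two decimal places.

P = 152.20, Y = 2816.60

After both shocks: AD is Y = 3121 − 2P and SRAS is Y = 2360 + 3P.
Setting them equal: 761 = 5P, so P = 152.20.
Substituting into AD, Y = 2816.60.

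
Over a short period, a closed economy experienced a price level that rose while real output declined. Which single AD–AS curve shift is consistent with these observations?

P rose and Y fell. An AD shift moves P and Y in the same direction; an SRAS shift moves them in opposite directions.
Here P and Y moved in opposite directions, so the SRAS curve shifted.
Since Y fell, SRAS shifted left.

SRAS shifted left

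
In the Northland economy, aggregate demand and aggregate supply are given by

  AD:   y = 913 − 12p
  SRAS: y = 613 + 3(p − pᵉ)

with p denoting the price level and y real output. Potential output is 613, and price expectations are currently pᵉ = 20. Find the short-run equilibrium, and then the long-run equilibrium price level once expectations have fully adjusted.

Short run: with pᵉ = 20, SRAS is y = 553 + 3p. Setting AD = SRAS gives 360 = 15p, so p = 24 and y = 913 − 12·24 = 625.
Output 625 is above potential 613, so over time expected prices rise and SRAS shifts left until y returns to 613.
Long run: y = 613 on the AD curve gives 613 = 913 − 12p, so p = 25.

Short run: p = 24, y = 625. Long run: p = 25.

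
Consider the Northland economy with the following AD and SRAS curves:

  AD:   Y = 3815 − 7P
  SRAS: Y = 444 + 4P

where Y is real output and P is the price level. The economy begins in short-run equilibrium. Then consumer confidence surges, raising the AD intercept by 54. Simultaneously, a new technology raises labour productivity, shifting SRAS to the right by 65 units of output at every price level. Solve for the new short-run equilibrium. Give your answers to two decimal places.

After both shocks: AD is Y = 3869 − 7P and SRAS is Y = 509 + 4P.
Setting them equal: 3360 = 11P, so P = 305.45.
Substituting into AD, Y = 1730.82.

P = 305.45, Y = 1730.82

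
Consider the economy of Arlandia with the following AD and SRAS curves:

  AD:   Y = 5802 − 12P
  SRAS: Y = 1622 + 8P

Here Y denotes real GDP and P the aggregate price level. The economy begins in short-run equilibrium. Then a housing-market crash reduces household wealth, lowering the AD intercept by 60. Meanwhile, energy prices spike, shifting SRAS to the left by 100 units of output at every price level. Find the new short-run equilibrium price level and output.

P = 211, Y = 3210

After both shocks: AD is Y = 5742 − 12P and SRAS is Y = 1522 + 8P.
Setting them equal: 4220 = 20P, so P = 211.
Y = 5742 − 12·211 = 3210.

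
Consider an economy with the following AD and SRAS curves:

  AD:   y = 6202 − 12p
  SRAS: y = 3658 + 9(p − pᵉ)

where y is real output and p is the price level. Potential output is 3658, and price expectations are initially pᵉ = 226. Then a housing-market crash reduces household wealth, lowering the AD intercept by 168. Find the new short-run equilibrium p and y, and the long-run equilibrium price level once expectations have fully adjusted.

Short run: p = 210, y = 3514. Long run: p = 198.

AD shifts left: new AD is y = 6034 − 12p. With pᵉ = 226, SRAS is y = 1624 + 9p.
Short run: 6034 − 12p = 1624 + 9p gives 4410 = 21p, so p = 210 and y = 6034 − 12·210 = 3514.
y = 3514 is below potential 3658; expectations adjust and SRAS shifts right until y = 3658.
Long run: on the new AD curve, 3658 = 6034 − 12p gives p = 198.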